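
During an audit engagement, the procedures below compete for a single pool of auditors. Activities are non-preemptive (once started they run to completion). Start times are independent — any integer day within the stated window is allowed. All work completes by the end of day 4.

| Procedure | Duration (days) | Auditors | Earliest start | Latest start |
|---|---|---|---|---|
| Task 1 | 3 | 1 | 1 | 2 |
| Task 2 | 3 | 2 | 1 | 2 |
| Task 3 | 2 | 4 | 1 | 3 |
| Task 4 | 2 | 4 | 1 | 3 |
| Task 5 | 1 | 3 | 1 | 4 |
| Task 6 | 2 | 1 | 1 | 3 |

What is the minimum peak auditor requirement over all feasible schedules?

Early-start (Task 1@1, Task 2@1, Task 3@1, Task 4@1, Task 5@1, Task 6@1) gives peak 15: d1:15  d2:12  d3:3  d4:0.
Shift Task 4→3, Task 5→4.
Schedule Task 1@1, Task 2@1, Task 3@1, Task 4@3, Task 5@4, Task 6@1: d1:8  d2:8  d3:7  d4:7 — peak 8.
Total auditor-days = 30 over 4 days ⇒ peak ≥ ⌈30/4⌉ = 8, so 8 is optimal.

8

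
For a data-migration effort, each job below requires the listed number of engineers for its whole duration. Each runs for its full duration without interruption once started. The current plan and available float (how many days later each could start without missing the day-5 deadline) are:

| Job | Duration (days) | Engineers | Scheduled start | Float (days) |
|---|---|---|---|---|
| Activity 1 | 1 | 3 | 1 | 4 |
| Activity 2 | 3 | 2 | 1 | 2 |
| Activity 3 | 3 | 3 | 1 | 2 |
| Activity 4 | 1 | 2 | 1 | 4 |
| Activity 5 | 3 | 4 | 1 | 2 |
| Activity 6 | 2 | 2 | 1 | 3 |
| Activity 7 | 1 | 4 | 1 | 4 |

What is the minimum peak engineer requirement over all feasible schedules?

9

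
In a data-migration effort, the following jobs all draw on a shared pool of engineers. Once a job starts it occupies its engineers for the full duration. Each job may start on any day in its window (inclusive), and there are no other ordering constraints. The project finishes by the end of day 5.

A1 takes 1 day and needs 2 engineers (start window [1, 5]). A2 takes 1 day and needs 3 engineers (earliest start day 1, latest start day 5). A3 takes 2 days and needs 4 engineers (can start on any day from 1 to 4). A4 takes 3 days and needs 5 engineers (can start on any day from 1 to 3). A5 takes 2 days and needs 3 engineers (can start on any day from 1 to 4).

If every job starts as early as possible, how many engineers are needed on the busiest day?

Early-start schedule: A1@1, A2@1, A3@1, A4@1, A5@1.
Load per day: day 1: 17, day 2: 12, day 3: 5, day 4: 0, day 5: 0.
Peak is 17.

17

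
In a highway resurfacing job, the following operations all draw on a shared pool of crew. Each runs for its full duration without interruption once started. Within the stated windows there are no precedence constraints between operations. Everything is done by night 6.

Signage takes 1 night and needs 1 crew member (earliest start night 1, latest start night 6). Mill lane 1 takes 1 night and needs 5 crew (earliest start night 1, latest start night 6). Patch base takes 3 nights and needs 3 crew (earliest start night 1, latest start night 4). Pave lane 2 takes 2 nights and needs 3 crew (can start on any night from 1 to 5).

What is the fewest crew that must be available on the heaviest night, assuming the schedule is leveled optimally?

5

Early-start (Signage@1, Mill lane 1@1, Patch base@1, Pave lane 2@1) gives peak 12: n1:12  n2:6  n3:3  n4:0  n5:0  n6:0.
Shift Mill lane 1→3, Patch base→4.
Schedule Signage@1, Mill lane 1@3, Patch base@4, Pave lane 2@1: n1:4  n2:3  n3:5  n4:3  n5:3  n6:3 — peak 5.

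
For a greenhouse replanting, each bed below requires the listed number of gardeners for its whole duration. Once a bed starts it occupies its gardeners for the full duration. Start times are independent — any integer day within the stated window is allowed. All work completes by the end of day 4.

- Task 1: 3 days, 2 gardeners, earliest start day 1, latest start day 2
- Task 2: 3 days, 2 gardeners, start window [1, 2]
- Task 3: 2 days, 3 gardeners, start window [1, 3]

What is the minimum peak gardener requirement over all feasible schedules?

7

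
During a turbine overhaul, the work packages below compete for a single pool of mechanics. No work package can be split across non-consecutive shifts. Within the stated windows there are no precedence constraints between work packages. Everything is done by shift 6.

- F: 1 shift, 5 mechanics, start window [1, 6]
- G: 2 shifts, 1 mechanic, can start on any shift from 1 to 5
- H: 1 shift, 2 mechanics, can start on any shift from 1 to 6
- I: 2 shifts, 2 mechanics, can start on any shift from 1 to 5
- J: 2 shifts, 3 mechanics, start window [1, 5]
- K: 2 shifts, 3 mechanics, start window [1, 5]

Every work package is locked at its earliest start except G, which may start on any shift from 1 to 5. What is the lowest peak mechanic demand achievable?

15

G@1: s1:16  s2:9  s3:0  s4:0  s5:0  s6:0 → peak 16
G@2: s1:15  s2:9  s3:1  s4:0  s5:0  s6:0 → peak 15
G@3: s1:15  s2:8  s3:1  s4:1  s5:0  s6:0 → peak 15
G@4: s1:15  s2:8  s3:0  s4:1  s5:1  s6:0 → peak 15
G@5: s1:15  s2:8  s3:0  s4:0  s5:1  s6:1 → peak 15
Best is G@2, peak 15.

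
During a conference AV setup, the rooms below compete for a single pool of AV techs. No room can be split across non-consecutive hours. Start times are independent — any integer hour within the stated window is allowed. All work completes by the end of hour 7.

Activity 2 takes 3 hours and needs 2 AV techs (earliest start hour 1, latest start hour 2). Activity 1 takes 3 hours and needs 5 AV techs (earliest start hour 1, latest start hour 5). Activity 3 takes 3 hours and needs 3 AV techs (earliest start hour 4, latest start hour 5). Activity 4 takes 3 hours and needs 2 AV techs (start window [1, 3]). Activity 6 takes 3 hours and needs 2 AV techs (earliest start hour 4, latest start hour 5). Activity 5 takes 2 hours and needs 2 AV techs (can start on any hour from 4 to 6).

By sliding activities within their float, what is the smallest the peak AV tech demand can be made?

9

Schedule Activity 2@1, Activity 1@1, Activity 3@4, Activity 4@1, Activity 6@4, Activity 5@4: h1:9  h2:9  h3:9  h4:7  h5:7  h6:5  h7:0 — peak 9.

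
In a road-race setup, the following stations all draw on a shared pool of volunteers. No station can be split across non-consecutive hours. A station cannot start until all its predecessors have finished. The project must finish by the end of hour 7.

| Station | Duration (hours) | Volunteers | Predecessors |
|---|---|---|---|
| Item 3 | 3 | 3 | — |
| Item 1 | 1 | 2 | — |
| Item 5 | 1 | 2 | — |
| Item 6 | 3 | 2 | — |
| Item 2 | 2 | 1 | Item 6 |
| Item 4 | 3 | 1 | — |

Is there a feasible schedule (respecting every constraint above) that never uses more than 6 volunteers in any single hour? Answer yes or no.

Schedule Item 3@4, Item 1@1, Item 5@2, Item 6@1, Item 2@6, Item 4@3: h1:4  h2:4  h3:3  h4:4  h5:4  h6:4  h7:1 — peak 4 ≤ 6.

yes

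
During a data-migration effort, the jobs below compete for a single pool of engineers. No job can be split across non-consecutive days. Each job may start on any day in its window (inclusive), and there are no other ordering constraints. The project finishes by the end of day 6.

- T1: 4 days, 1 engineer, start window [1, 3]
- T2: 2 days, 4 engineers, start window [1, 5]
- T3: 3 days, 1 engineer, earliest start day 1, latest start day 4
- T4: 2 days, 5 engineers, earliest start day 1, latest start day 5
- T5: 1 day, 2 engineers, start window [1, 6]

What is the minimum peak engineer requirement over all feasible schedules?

6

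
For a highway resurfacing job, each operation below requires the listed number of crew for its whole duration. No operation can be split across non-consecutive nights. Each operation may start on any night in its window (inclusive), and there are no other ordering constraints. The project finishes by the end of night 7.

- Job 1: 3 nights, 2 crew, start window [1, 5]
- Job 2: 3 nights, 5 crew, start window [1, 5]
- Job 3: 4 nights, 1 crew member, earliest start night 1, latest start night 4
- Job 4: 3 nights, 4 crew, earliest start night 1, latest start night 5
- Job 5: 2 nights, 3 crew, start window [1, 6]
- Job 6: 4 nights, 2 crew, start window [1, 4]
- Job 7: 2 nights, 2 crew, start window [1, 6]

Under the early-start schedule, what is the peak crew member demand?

Early-start schedule: Job 1@1, Job 2@1, Job 3@1, Job 4@1, Job 5@1, Job 6@1, Job 7@1.
Load per night: night 1: 19, night 2: 19, night 3: 14, night 4: 3, night 5: 0, night 6: 0, night 7: 0.
Peak is 19.

19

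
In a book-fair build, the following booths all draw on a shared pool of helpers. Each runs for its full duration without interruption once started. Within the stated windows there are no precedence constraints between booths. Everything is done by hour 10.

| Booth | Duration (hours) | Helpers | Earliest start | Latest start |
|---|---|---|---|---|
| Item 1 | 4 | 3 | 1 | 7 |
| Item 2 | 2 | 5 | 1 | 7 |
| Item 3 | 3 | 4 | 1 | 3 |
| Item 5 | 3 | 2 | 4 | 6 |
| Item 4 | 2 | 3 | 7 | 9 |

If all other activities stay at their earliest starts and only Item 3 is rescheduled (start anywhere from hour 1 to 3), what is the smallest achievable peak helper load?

Item 3@1: h1:12  h2:12  h3:7  h4:5  h5:2  h6:2  h7:3  h8:3  h9:0  h10:0 → peak 12
Item 3@2: h1:8  h2:12  h3:7  h4:9  h5:2  h6:2  h7:3  h8:3  h9:0  h10:0 → peak 12
Item 3@3: h1:8  h2:8  h3:7  h4:9  h5:6  h6:2  h7:3  h8:3  h9:0  h10:0 → peak 9
Best is Item 3@3, peak 9.

9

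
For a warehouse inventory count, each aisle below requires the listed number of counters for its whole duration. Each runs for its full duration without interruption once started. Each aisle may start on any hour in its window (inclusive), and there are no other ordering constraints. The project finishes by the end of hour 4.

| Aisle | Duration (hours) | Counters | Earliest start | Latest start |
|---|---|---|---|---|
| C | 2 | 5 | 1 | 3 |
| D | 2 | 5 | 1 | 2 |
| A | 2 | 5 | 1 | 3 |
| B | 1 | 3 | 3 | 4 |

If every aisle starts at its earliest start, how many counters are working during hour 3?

3

At early start, hour 3 has: B.
Demand: 3 = 3.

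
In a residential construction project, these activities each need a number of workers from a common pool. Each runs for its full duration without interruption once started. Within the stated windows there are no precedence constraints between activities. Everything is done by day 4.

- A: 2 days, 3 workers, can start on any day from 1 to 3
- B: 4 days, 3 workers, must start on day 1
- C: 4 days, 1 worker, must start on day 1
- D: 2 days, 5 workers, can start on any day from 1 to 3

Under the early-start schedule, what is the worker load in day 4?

4

At early start, day 4 has: B, C.
Demand: 3 + 1 = 4.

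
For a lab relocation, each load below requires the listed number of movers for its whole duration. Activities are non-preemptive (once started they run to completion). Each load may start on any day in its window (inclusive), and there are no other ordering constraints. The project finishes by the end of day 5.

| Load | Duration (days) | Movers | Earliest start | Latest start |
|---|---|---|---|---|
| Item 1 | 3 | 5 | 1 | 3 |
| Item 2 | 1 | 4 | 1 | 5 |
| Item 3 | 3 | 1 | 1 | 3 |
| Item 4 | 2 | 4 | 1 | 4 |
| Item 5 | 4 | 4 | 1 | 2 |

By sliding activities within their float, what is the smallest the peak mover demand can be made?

10

Early-start (Item 1@1, Item 2@1, Item 3@1, Item 4@1, Item 5@1) gives peak 18: d1:18  d2:14  d3:10  d4:4  d5:0.
Shift Item 4→4, Item 5→2.
Schedule Item 1@1, Item 2@1, Item 3@1, Item 4@4, Item 5@2: d1:10  d2:10  d3:10  d4:8  d5:8 — peak 10.
Total mover-days = 46 over 5 days ⇒ peak ≥ ⌈46/5⌉ = 10, so 10 is optimal.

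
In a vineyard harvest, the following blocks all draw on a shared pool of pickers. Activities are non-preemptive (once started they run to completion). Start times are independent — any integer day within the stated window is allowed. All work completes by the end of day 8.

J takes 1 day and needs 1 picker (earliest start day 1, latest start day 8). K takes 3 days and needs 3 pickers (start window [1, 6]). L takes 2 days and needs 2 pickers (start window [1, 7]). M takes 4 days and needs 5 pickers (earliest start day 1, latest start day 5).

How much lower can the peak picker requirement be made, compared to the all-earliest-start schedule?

Early-start peak: d1:11  d2:10  d3:8  d4:5  d5:0  d6:0  d7:0  d8:0 ⇒ 11.
Leveled (J@1, K@1, L@2, M@4): d1:4  d2:5  d3:5  d4:5  d5:5  d6:5  d7:5  d8:0 ⇒ 5.
Reduction 11 − 5 = 6.

6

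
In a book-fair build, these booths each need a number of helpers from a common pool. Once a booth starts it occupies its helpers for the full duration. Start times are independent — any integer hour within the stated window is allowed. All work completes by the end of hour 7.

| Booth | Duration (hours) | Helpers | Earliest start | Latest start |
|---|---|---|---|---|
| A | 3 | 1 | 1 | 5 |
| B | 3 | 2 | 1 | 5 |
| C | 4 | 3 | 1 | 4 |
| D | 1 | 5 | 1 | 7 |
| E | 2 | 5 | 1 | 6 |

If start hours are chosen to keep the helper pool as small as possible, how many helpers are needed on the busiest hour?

6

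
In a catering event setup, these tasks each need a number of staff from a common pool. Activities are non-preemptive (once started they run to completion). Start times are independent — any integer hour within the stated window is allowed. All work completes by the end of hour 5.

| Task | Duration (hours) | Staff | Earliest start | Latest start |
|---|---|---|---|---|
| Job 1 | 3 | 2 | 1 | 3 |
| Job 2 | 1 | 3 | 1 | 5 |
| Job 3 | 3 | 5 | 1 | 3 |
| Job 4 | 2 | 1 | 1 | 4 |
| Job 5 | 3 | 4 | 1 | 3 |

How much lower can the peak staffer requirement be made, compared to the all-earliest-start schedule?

Early-start peak: h1:15  h2:12  h3:11  h4:0  h5:0 ⇒ 15.
Leveled (Job 1@1, Job 2@1, Job 3@1, Job 4@1, Job 5@3): h1:11  h2:8  h3:11  h4:4  h5:4 ⇒ 11.
Reduction 15 − 11 = 4.

4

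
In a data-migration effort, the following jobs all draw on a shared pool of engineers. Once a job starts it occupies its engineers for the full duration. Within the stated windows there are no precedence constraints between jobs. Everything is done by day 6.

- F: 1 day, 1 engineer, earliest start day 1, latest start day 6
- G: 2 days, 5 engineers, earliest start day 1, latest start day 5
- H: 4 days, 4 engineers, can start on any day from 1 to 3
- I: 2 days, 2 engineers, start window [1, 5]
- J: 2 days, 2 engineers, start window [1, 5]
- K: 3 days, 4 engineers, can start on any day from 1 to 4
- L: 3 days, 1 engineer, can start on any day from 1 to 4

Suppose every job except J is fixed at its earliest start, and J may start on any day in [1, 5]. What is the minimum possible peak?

J@1: d1:19  d2:18  d3:9  d4:4  d5:0  d6:0 → peak 19
J@2: d1:17  d2:18  d3:11  d4:4  d5:0  d6:0 → peak 18
J@3: d1:17  d2:16  d3:11  d4:6  d5:0  d6:0 → peak 17
J@4: d1:17  d2:16  d3:9  d4:6  d5:2  d6:0 → peak 17
J@5: d1:17  d2:16  d3:9  d4:4  d5:2  d6:2 → peak 17
Best is J@3, peak 17.

17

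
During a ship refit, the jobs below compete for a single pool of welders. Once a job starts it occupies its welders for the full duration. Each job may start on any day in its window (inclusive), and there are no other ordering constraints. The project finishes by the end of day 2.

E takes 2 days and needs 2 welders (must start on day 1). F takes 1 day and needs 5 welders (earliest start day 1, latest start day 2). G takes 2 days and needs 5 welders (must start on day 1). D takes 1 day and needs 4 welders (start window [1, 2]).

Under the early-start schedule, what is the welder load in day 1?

16

At early start, day 1 has: E, F, G, D.
Demand: 2 + 5 + 5 + 4 = 16.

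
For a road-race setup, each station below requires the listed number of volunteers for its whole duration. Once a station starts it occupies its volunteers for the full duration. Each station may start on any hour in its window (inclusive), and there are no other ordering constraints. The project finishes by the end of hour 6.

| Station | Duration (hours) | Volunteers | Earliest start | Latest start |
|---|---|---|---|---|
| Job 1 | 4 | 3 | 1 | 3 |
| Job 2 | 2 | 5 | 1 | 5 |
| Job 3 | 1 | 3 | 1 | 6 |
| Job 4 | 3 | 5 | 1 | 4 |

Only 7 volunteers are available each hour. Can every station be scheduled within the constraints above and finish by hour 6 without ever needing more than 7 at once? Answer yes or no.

no

The minimum achievable peak is 8; 7 < 8, so no feasible schedule stays within the cap.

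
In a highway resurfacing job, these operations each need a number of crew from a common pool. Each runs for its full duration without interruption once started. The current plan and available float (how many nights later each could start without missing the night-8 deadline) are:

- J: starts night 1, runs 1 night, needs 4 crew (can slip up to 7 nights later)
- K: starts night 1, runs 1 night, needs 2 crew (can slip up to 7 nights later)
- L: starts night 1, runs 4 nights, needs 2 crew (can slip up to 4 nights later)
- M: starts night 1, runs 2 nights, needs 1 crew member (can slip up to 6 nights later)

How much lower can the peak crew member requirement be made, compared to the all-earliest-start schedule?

Early-start peak: n1:9  n2:3  n3:2  n4:2  n5:0  n6:0  n7:0  n8:0 ⇒ 9.
Leveled (J@1, K@2, L@2, M@3): n1:4  n2:4  n3:3  n4:3  n5:2  n6:0  n7:0  n8:0 ⇒ 4.
Reduction 9 − 4 = 5.

5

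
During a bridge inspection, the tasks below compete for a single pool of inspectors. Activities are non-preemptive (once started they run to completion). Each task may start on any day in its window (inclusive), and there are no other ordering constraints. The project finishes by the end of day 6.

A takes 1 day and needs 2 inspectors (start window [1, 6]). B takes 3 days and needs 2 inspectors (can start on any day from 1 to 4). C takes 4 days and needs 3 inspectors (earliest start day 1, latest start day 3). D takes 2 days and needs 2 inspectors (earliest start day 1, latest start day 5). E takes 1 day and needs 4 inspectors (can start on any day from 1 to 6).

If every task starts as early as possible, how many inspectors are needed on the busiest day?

13

Early-start schedule: A@1, B@1, C@1, D@1, E@1.
Load per day: day 1: 13, day 2: 7, day 3: 5, day 4: 3, day 5: 0, day 6: 0.
Peak is 13.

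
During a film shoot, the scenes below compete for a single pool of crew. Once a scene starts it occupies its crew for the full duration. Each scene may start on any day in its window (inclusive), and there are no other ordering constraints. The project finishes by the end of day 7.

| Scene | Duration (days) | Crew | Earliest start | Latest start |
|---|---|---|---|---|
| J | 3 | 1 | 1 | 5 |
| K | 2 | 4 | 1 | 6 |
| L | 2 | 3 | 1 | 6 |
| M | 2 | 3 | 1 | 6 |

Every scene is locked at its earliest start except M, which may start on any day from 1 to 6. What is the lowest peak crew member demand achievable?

M@1: d1:11  d2:11  d3:1  d4:0  d5:0  d6:0  d7:0 → peak 11
M@2: d1:8  d2:11  d3:4  d4:0  d5:0  d6:0  d7:0 → peak 11
M@3: d1:8  d2:8  d3:4  d4:3  d5:0  d6:0  d7:0 → peak 8
M@4: d1:8  d2:8  d3:1  d4:3  d5:3  d6:0  d7:0 → peak 8
M@5: d1:8  d2:8  d3:1  d4:0  d5:3  d6:3  d7:0 → peak 8
M@6: d1:8  d2:8  d3:1  d4:0  d5:0  d6:3  d7:3 → peak 8
Best is M@3, peak 8.

8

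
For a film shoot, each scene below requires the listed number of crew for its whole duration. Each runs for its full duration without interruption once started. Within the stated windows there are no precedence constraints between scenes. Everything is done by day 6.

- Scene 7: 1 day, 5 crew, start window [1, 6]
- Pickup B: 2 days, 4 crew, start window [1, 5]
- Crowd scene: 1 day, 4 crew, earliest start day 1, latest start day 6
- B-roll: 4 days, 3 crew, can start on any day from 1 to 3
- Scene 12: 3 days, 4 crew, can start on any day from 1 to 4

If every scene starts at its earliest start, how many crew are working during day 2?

At early start, day 2 has: Pickup B, B-roll, Scene 12.
Demand: 4 + 3 + 4 = 11.

11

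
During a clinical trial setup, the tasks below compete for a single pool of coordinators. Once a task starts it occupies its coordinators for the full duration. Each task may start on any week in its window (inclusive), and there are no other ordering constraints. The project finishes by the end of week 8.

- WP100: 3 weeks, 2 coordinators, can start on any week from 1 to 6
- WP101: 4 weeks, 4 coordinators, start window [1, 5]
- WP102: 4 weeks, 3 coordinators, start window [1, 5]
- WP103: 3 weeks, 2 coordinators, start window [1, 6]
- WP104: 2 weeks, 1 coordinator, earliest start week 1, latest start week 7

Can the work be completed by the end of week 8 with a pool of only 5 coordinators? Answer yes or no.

Total coordinator-weeks = 42; over 8 weeks the average is 42/8 > 5, so some week must exceed 5.

no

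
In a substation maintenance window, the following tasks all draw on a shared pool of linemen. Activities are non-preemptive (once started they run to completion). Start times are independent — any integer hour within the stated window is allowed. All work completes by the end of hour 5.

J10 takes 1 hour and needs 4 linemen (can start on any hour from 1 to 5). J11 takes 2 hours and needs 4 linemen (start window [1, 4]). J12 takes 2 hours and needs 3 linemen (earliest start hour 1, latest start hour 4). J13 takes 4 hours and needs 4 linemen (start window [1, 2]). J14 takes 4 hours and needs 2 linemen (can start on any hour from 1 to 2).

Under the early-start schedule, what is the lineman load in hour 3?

6

At early start, hour 3 has: J13, J14.
Demand: 4 + 2 = 6.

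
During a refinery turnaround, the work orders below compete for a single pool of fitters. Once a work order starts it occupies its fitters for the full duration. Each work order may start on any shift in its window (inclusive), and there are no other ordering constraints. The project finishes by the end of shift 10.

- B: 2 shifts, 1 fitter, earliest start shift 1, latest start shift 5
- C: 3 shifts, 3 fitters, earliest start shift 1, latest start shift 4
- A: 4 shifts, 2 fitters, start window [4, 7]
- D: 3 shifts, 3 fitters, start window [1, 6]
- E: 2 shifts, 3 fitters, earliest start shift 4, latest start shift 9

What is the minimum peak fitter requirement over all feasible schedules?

5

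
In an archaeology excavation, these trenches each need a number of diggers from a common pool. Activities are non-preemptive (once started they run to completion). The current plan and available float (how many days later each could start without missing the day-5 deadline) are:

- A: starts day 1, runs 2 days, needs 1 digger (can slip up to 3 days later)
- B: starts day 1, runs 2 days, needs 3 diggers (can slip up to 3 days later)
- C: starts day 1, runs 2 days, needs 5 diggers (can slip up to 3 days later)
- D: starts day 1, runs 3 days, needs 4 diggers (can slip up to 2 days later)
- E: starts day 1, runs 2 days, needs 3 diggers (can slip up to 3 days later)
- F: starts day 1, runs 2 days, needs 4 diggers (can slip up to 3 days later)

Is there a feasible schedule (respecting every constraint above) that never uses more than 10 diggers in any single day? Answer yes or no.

yes

Schedule A@1, B@3, C@1, D@1, E@3, F@4: d1:10  d2:10  d3:10  d4:10  d5:4 — peak 10 ≤ 10.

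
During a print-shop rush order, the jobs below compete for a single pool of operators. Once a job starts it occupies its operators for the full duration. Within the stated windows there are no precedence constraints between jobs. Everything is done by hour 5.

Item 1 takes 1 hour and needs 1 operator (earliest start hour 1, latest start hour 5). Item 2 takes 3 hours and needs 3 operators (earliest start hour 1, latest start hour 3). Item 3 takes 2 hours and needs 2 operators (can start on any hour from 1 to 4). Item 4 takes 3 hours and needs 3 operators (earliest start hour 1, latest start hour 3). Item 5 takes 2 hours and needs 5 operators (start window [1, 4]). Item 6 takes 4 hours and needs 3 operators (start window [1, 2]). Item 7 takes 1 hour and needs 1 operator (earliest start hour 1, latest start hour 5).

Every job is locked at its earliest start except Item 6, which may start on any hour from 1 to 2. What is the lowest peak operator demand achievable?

Item 6@1: h1:18  h2:16  h3:9  h4:3  h5:0 → peak 18
Item 6@2: h1:15  h2:16  h3:9  h4:3  h5:3 → peak 16
Best is Item 6@2, peak 16.

16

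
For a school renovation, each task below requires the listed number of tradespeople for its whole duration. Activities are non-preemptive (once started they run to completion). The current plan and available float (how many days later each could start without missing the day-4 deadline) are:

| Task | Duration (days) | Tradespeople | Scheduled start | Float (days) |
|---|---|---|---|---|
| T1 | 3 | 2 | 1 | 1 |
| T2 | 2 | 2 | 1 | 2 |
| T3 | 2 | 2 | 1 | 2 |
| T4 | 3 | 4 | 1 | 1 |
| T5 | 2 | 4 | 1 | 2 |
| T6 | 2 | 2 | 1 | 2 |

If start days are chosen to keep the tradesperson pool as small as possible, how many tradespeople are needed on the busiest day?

12

Early-start (T1@1, T2@1, T3@1, T4@1, T5@1, T6@1) gives peak 16: d1:16  d2:16  d3:6  d4:0.
Shift T5→3.
Schedule T1@1, T2@1, T3@1, T4@1, T5@3, T6@1: d1:12  d2:12  d3:10  d4:4 — peak 12.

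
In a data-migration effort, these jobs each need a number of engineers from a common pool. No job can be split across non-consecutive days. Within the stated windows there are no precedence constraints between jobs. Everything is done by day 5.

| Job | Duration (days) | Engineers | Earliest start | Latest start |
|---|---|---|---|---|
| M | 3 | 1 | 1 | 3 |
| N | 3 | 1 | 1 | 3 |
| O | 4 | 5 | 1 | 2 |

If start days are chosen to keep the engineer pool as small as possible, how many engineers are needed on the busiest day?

7

Schedule M@1, N@1, O@1: d1:7  d2:7  d3:7  d4:5  d5:0 — peak 7.
No arrangement of the 18 feasible schedules does better.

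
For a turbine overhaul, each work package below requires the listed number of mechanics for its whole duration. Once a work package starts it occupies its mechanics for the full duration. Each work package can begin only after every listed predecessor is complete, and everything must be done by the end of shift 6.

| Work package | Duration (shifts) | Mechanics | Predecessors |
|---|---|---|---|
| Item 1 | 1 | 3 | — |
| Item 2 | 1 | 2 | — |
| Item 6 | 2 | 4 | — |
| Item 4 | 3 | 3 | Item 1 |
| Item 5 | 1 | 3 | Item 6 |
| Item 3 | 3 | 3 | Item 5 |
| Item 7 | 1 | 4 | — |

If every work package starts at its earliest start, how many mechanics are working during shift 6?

At early start, shift 6 has: Item 3.
Demand: 3 = 3.

3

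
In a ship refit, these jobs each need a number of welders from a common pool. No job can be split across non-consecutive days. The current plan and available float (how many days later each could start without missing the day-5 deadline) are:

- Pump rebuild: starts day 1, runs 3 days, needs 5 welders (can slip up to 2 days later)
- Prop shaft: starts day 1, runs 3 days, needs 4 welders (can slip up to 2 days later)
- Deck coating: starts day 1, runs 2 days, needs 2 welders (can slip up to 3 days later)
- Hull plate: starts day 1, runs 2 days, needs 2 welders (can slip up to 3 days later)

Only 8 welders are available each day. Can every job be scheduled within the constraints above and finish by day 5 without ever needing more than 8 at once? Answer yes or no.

The minimum achievable peak is 9; 8 < 9, so no feasible schedule stays within the cap.

no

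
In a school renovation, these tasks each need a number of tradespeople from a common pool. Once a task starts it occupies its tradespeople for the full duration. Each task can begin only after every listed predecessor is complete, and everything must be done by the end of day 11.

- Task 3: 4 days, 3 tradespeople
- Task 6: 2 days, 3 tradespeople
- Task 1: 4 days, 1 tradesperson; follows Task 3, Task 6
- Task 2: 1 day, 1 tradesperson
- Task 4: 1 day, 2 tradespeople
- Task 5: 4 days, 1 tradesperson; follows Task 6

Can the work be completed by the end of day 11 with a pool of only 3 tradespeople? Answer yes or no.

Schedule Task 3@1, Task 6@5, Task 1@7, Task 2@7, Task 4@11, Task 5@7: d1:3  d2:3  d3:3  d4:3  d5:3  d6:3  d7:3  d8:2  d9:2  d10:2  d11:2 — peak 3 ≤ 3.

yes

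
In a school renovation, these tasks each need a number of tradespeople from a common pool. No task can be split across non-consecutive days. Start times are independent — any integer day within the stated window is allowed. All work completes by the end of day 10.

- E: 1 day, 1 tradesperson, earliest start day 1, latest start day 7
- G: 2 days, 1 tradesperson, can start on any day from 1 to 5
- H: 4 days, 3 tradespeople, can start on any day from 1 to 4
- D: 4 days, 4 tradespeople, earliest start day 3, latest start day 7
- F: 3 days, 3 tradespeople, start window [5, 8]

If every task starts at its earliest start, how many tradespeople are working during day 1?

At early start, day 1 has: E, G, H.
Demand: 1 + 1 + 3 = 5.

5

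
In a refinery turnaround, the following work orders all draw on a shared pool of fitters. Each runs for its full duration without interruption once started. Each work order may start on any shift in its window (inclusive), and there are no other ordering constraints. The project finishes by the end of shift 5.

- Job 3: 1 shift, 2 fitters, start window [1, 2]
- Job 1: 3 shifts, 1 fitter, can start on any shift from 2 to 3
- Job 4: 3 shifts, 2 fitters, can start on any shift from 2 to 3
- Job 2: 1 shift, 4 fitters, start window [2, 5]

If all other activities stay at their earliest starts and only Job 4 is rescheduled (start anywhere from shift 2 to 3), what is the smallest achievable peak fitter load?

Job 4@2: s1:2  s2:7  s3:3  s4:3  s5:0 → peak 7
Job 4@3: s1:2  s2:5  s3:3  s4:3  s5:2 → peak 5
Best is Job 4@3, peak 5.

5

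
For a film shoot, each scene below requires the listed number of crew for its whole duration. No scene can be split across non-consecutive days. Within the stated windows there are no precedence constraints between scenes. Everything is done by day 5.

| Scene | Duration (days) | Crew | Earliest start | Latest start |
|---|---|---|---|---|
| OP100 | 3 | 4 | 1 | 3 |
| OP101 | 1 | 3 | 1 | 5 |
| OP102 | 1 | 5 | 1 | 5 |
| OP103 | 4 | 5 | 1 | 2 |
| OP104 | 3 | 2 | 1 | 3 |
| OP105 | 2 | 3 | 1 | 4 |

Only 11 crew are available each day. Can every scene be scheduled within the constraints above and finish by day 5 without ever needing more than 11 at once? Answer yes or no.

Schedule OP100@1, OP101@4, OP102@1, OP103@2, OP104@1, OP105@4: d1:11  d2:11  d3:11  d4:11  d5:8 — peak 11 ≤ 11.

yes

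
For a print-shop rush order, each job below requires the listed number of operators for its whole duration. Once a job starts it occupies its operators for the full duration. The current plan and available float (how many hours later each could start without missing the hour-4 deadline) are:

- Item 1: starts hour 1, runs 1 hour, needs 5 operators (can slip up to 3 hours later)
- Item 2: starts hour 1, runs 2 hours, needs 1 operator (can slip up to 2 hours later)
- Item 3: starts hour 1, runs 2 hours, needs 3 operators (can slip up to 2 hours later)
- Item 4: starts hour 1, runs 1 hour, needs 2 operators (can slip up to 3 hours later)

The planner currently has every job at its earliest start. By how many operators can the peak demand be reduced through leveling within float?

6

Early-start peak: h1:11  h2:4  h3:0  h4:0 ⇒ 11.
Leveled (Item 1@1, Item 2@2, Item 3@2, Item 4@4): h1:5  h2:4  h3:4  h4:2 ⇒ 5.
Reduction 11 − 5 = 6.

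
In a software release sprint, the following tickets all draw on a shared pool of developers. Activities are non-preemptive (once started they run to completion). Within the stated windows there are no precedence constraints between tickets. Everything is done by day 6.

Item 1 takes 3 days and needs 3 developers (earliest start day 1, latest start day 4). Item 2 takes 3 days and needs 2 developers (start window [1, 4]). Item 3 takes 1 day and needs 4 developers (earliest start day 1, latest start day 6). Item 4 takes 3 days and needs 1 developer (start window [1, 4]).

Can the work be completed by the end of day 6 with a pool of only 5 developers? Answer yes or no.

yes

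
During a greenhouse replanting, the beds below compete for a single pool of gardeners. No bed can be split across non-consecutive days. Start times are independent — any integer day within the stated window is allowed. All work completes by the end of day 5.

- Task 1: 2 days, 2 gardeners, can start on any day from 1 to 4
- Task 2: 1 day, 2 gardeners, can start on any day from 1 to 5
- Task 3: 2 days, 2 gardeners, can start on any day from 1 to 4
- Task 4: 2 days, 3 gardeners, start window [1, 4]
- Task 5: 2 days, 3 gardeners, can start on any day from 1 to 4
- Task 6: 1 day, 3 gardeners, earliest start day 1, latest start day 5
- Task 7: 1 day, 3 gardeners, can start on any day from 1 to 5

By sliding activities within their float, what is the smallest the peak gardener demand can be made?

Early-start (Task 1@1, Task 2@1, Task 3@1, Task 4@1, Task 5@1, Task 6@1, Task 7@1) gives peak 18: d1:18  d2:10  d3:0  d4:0  d5:0.
Shift Task 4→3, Task 5→3, Task 6→5, Task 7→5.
Schedule Task 1@1, Task 2@1, Task 3@1, Task 4@3, Task 5@3, Task 6@5, Task 7@5: d1:6  d2:4  d3:6  d4:6  d5:6 — peak 6.
Total gardener-days = 28 over 5 days ⇒ peak ≥ ⌈28/5⌉ = 6, so 6 is optimal.

6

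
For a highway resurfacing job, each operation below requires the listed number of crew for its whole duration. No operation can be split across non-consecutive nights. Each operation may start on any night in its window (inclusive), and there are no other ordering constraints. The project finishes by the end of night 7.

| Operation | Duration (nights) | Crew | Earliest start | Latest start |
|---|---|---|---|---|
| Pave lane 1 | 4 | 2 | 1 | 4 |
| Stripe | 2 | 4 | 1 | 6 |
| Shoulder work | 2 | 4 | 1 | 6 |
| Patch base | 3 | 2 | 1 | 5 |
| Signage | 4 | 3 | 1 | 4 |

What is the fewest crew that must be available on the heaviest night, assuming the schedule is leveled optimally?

7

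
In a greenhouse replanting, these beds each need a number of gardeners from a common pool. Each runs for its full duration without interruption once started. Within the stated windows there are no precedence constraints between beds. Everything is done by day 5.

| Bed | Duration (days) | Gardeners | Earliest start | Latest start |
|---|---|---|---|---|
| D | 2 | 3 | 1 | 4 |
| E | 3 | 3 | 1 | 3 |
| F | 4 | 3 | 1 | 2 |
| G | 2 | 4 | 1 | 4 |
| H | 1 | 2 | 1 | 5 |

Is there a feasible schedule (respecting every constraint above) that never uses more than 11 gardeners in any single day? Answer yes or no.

yes

Schedule D@1, E@1, F@1, G@4, H@3: d1:9  d2:9  d3:8  d4:7  d5:4 — peak 9 ≤ 11.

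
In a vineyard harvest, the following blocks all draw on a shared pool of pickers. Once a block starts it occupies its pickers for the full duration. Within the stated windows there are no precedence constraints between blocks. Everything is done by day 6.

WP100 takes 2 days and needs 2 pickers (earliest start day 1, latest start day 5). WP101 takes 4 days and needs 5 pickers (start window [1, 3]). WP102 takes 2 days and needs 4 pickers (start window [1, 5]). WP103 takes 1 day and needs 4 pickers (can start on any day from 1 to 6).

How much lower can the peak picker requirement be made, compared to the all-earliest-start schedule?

7

Early-start peak: d1:15  d2:11  d3:5  d4:5  d5:0  d6:0 ⇒ 15.
Leveled (WP100@1, WP101@1, WP102@5, WP103@5): d1:7  d2:7  d3:5  d4:5  d5:8  d6:4 ⇒ 8.
Reduction 15 − 8 = 7.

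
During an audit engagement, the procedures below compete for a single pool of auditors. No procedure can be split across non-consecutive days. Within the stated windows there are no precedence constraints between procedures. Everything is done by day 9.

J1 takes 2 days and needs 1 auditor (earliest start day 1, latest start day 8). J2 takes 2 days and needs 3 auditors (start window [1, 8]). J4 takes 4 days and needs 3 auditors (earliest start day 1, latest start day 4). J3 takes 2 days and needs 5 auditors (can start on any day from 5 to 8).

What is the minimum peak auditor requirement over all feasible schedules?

5

Early-start (J1@1, J2@1, J4@1, J3@5) gives peak 7: d1:7  d2:7  d3:3  d4:3  d5:5  d6:5  d7:0  d8:0  d9:0.
Shift J4→3, J3→7.
Schedule J1@1, J2@1, J4@3, J3@7: d1:4  d2:4  d3:3  d4:3  d5:3  d6:3  d7:5  d8:5  d9:0 — peak 5.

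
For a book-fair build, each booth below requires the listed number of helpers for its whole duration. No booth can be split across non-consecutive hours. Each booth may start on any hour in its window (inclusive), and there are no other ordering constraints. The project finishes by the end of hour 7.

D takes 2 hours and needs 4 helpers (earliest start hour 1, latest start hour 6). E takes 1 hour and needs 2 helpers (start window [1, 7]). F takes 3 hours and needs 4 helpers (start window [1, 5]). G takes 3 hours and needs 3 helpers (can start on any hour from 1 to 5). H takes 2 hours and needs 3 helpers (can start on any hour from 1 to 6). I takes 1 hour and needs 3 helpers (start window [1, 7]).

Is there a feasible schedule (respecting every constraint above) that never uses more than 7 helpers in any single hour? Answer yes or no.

Schedule D@1, E@1, F@3, G@2, H@5, I@6: h1:6  h2:7  h3:7  h4:7  h5:7  h6:6  h7:0 — peak 7 ≤ 7.

yes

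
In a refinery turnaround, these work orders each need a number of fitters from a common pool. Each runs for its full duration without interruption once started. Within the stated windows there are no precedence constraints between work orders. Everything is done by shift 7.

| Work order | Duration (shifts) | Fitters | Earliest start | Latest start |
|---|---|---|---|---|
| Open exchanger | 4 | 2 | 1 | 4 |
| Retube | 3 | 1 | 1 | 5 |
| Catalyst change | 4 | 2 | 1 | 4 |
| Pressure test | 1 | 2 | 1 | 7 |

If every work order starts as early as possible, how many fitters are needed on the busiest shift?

7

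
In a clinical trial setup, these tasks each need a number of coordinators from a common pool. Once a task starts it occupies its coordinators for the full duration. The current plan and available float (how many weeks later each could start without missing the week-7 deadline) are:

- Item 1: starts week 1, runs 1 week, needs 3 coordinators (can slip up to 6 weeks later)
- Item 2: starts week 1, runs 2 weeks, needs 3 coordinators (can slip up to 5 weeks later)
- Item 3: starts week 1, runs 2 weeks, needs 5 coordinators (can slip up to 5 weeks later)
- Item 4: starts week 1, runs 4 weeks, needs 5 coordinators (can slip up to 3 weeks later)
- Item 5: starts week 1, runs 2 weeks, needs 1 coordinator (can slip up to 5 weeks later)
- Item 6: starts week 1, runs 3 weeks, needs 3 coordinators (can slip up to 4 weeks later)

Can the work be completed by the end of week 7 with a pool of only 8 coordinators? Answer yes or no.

Schedule Item 1@1, Item 2@1, Item 3@2, Item 4@4, Item 5@3, Item 6@5: w1:6  w2:8  w3:6  w4:6  w5:8  w6:8  w7:8 — peak 8 ≤ 8.

yes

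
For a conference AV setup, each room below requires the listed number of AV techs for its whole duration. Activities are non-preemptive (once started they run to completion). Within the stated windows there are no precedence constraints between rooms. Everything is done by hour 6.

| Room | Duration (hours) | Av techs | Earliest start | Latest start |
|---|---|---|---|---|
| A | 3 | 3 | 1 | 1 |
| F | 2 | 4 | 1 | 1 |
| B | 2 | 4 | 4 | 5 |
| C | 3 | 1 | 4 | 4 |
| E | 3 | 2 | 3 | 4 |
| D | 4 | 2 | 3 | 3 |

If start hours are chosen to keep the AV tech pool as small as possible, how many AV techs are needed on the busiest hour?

9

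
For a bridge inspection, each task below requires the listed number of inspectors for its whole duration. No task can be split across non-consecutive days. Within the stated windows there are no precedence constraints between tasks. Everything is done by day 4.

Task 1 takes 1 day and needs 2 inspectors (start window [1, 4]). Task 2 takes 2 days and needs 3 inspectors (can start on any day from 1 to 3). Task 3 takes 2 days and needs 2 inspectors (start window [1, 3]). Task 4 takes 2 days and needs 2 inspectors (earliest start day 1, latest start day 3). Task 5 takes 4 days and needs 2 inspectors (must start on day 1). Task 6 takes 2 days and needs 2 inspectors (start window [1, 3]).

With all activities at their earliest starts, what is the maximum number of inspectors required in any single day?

13

Early-start schedule: Task 1@1, Task 2@1, Task 3@1, Task 4@1, Task 5@1, Task 6@1.
Load per day: day 1: 13, day 2: 11, day 3: 2, day 4: 2.
Peak is 13.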